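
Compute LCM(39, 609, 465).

lcm(39, 609) = 39·609/gcd = 23751/3 = 7917
lcm(7917, 465) = 7917·465/gcd = 3681405/3 = 1227135

1227135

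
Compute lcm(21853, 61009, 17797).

21853 = 13 · 41²; 61009 = 13² · 19²; 17797 = 13 · 37²
lcm takes max exponent of each prime: 13² · 19² · 37² · 41² = 140399340601

140399340601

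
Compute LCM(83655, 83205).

gcd first: 83655 = 1·83205 + 450; 83205 = 184·450 + 405; 450 = 1·405 + 45; 405 = 9·45 + 0 → gcd = 45
lcm = 83655·83205/gcd = 6960514275/45 = 154678095

154678095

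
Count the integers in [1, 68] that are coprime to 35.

47

Prime factors of 35: 5, 7. Count integers ≤ 68 divisible by none of them.
By inclusion–exclusion: 68 − ⌊68/5⌋ − ⌊68/7⌋ + ⌊68/35⌋ = 47.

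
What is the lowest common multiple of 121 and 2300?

gcd first: 2300 = 19·121 + 1; 121 = 121·1 + 0 → gcd = 1
lcm = 121·2300/gcd = 278300/1 = 278300

278300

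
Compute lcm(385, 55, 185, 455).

185185

385 = 5 · 7 · 11; 55 = 5 · 11; 185 = 5 · 37; 455 = 5 · 7 · 13
lcm takes max exponent of each prime: 5 · 7 · 11 · 13 · 37 = 185185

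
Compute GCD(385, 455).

35

385 = 5 · 7 · 11
455 = 5 · 7 · 13
Common: 5 · 7 = 35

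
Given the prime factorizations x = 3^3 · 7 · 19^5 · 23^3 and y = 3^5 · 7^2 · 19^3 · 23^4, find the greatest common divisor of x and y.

15772702617

min exponent per shared prime: 3^3 · 7 · 19^3 · 23^3 = 15772702617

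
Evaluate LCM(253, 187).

4301

253 = 11 · 23; 187 = 11 · 17
max exponents: 11 · 17 · 23 = 4301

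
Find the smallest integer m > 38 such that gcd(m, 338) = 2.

40

Multiples of 2 above 38: 2·20, 2·21, … . Need the cofactor coprime to 338/2 = 169.
Checking s = 20, 21, … the first with gcd(s, 169) = 1 is s = 20, giving 40.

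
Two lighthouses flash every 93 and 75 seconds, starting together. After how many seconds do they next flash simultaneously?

93 = 3 · 31; 75 = 3 · 5²
max exponents: 3 · 5² · 31 = 2325

2325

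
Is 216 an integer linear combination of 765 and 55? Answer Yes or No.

By Bézout, 765p + 55q = 216 has integer solutions iff gcd(765, 55) | 216.
Euclid: 765 = 13·55 + 50; 55 = 1·50 + 5; 50 = 10·5 + 0. gcd = 5; 216 mod 5 = 1. No.

No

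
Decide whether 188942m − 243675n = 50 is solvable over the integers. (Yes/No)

By Bézout, 188942m − 243675n = 50 has integer solutions iff gcd(188942, 243675) | 50.
Euclid: 243675 = 1·188942 + 54733; 188942 = 3·54733 + 24743; 54733 = 2·24743 + 5247; 24743 = 4·5247 + 3755; 5247 = 1·3755 + 1492; 3755 = 2·1492 + 771; 1492 = 1·771 + 721; 771 = 1·721 + 50; 721 = 14·50 + 21; 50 = 2·21 + 8; 21 = 2·8 + 5; 8 = 1·5 + 3; 5 = 1·3 + 2; 3 = 1·2 + 1; 2 = 2·1 + 0. gcd = 1; 50 mod 1 = 0. Yes.

Yes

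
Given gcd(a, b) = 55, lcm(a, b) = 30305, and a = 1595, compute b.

a·b = gcd·lcm = 55·30305 = 1666775, so b = 1666775/1595 = 1045.

1045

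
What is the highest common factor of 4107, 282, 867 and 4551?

gcd(4107, 282): 4107 = 14·282 + 159; 282 = 1·159 + 123; 159 = 1·123 + 36; 123 = 3·36 + 15; 36 = 2·15 + 6; 15 = 2·6 + 3; 6 = 2·3 + 0 → 3
gcd(3, 867): 867 = 289·3 + 0 → 3
gcd(3, 4551): 4551 = 1517·3 + 0 → 3

3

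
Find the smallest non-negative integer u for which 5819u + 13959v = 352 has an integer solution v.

974

Reduce mod 13959: 5819u ≡ 352 (mod 13959). With g = gcd(5819, 13959) = 11 dividing 352, divide through: 529u ≡ 32 (mod 1269).
Since gcd(529, 1269) = 1, u ≡ 32·(529)⁻¹ ≡ 974 (mod 1269). Smallest non-negative: 974.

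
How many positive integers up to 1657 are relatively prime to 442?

720

442 = 2·13·17. Inclusion–exclusion on these primes:
1657 − ⌊1657/2⌋ − ⌊1657/13⌋ − ⌊1657/17⌋ + ⌊1657/26⌋ + ⌊1657/34⌋ + ⌊1657/221⌋ − ⌊1657/442⌋ = 720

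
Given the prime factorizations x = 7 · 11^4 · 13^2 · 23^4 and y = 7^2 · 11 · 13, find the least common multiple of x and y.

33928516382761

max exponent per prime: 7^2 · 11^4 · 13^2 · 23^4 = 33928516382761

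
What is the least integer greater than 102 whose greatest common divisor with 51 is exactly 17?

119

Multiples of 17 above 102: 17·7, 17·8, … . Need the cofactor coprime to 51/17 = 3.
Checking s = 7, 8, … the first with gcd(s, 3) = 1 is s = 7, giving 119.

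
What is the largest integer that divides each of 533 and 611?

Euclid: 611 = 1·533 + 78; 533 = 6·78 + 65; 78 = 1·65 + 13; 65 = 5·13 + 0. Last nonzero remainder: 13.

13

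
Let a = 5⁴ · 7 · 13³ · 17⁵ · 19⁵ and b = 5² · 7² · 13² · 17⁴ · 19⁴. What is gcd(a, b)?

min exponent per shared prime: 5² · 7 · 13² · 17⁴ · 19⁴ = 321910277627575

321910277627575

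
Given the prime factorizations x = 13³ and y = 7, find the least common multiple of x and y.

15379

max exponent per prime: 7 · 13³ = 15379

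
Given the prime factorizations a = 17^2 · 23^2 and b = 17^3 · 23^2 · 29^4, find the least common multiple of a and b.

max exponent per prime: 17^3 · 23^2 · 29^4 = 1838207051537

1838207051537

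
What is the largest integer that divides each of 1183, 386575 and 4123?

gcd(1183, 386575): 386575 = 326·1183 + 917; 1183 = 1·917 + 266; 917 = 3·266 + 119; 266 = 2·119 + 28; 119 = 4·28 + 7; 28 = 4·7 + 0 → 7
gcd(7, 4123): 4123 = 589·7 + 0 → 7

7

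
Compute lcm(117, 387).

5031

117 = 3² · 13; 387 = 3² · 43
max exponents: 3² · 13 · 43 = 5031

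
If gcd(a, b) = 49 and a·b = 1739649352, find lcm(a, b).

35503048

gcd·lcm = product, so lcm = 1739649352/49 = 35503048.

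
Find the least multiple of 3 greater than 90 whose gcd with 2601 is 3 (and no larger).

Multiples of 3 above 90: 3·31, 3·32, … . Need the cofactor coprime to 2601/3 = 867.
Checking s = 31, 32, … the first with gcd(s, 867) = 1 is s = 31, giving 93.

93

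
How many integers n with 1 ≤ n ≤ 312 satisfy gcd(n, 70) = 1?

Prime factors of 70: 2, 5, 7. Count integers ≤ 312 divisible by none of them.
By inclusion–exclusion: 312 − ⌊312/2⌋ − ⌊312/5⌋ − ⌊312/7⌋ + ⌊312/10⌋ + ⌊312/14⌋ + ⌊312/35⌋ − ⌊312/70⌋ = 107.

107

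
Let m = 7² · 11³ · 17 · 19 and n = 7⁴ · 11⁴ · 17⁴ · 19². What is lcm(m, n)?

1059902186587321

max exponent per prime: 7⁴ · 11⁴ · 17⁴ · 19² = 1059902186587321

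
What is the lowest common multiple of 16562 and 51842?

16562 = 2 · 7² · 13²; 51842 = 2 · 7² · 23²
max exponents: 2 · 7² · 13² · 23² = 8761298

8761298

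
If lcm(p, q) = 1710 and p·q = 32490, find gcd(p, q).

gcd·lcm = product, so gcd = 32490/1710 = 19.

19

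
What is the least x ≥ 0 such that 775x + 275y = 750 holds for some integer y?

gcd(775, 275) = 25 (Euclid: 775 = 2·275 + 225; 275 = 1·225 + 50; 225 = 4·50 + 25; 50 = 2·25 + 0), and 25 | 750.
Extended Euclid: 775·(5) + 275·(-14) = 25. Scale by 30: x₀ = 150.
General solution x = x₀ + 11t; reducing mod 11 gives x = 7 (and y = -17).

7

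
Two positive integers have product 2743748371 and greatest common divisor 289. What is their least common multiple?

9493939

Since gcd(u,v)·lcm(u,v) = uv, lcm = 2743748371/289 = 9493939.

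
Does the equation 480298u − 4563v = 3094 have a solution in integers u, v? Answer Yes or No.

No

gcd(480298, 4563): 480298 = 105·4563 + 1183; 4563 = 3·1183 + 1014; 1183 = 1·1014 + 169; 1014 = 6·169 + 0 → 169
169 does not divide 3094, so a solution does not exist.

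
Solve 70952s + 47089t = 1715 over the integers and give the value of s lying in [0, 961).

gcd(70952, 47089) = 49 (Euclid: 70952 = 1·47089 + 23863; 47089 = 1·23863 + 23226; 23863 = 1·23226 + 637; 23226 = 36·637 + 294; 637 = 2·294 + 49; 294 = 6·49 + 0), and 49 | 1715.
Extended Euclid: 70952·(148) + 47089·(-223) = 49. Scale by 35: s₀ = 5180.
General solution s = s₀ + 961k; reducing mod 961 gives s = 375 (and t = -565).

375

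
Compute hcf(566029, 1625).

1

566029 = 19 · 31³
1625 = 5³ · 13
Common: 1 = 1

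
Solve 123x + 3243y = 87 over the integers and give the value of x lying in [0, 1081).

238

gcd(123, 3243) = 3 (Euclid: 3243 = 26·123 + 45; 123 = 2·45 + 33; 45 = 1·33 + 12; 33 = 2·12 + 9; 12 = 1·9 + 3; 9 = 3·3 + 0), and 3 | 87.
Extended Euclid: 123·(-290) + 3243·(11) = 3. Scale by 29: x₀ = -8410.
General solution x = x₀ + 1081t; reducing mod 1081 gives x = 238 (and y = -9).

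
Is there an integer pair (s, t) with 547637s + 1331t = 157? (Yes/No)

By Bézout, 547637s + 1331t = 157 has integer solutions iff gcd(547637, 1331) | 157.
Euclid: 547637 = 411·1331 + 596; 1331 = 2·596 + 139; 596 = 4·139 + 40; 139 = 3·40 + 19; 40 = 2·19 + 2; 19 = 9·2 + 1; 2 = 2·1 + 0. gcd = 1; 157 mod 1 = 0. Yes.

Yes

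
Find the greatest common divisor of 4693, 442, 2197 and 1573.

4693 = 13 · 19²; 442 = 2 · 13 · 17; 2197 = 13³; 1573 = 11² · 13
gcd takes min exponent of each prime: 13 = 13

13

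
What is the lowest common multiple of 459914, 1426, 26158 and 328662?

459914 = 2 · 7² · 13 · 19²; 1426 = 2 · 23 · 31; 26158 = 2 · 11 · 29 · 41; 328662 = 2 · 3² · 19 · 31²
lcm takes max exponent of each prime: 2 · 3² · 7² · 11 · 13 · 19² · 23 · 29 · 31² · 41 = 1196588715283962

1196588715283962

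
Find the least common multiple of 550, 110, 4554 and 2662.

550 = 2 · 5² · 11; 110 = 2 · 5 · 11; 4554 = 2 · 3² · 11 · 23; 2662 = 2 · 11³
lcm takes max exponent of each prime: 2 · 3² · 5² · 11³ · 23 = 13775850

13775850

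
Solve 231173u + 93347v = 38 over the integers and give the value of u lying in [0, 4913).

gcd(231173, 93347) = 19 (Euclid: 231173 = 2·93347 + 44479; 93347 = 2·44479 + 4389; 44479 = 10·4389 + 589; 4389 = 7·589 + 266; 589 = 2·266 + 57; 266 = 4·57 + 38; 57 = 1·38 + 19; 38 = 2·19 + 0), and 19 | 38.
Extended Euclid: 231173·(1744) + 93347·(-4319) = 19. Scale by 2: u₀ = 3488.
General solution u = u₀ + 4913t; reducing mod 4913 gives u = 3488 (and v = -8638).

3488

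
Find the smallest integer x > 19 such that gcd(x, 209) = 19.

gcd(x, 209) = 19 forces 19 | x; write x = 19s. Then gcd(19s, 19·11) = 19·gcd(s, 11), so need gcd(s, 11) = 1.
19s > 19 gives s ≥ 2. The least s ≥ 2 coprime to 11 is 2, so x = 19·2 = 38.

38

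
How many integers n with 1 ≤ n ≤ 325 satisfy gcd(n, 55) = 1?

236

Prime factors of 55: 5, 11. Count integers ≤ 325 divisible by none of them.
By inclusion–exclusion: 325 − ⌊325/5⌋ − ⌊325/11⌋ + ⌊325/55⌋ = 236.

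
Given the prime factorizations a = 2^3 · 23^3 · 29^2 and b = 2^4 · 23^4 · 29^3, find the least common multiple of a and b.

max exponent per prime: 2^4 · 23^4 · 29^3 = 109200674384

109200674384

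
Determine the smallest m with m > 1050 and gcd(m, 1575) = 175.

gcd(m, 1575) = 175 forces 175 | m; write m = 175s. Then gcd(175s, 175·9) = 175·gcd(s, 9), so need gcd(s, 9) = 1.
175s > 1050 gives s ≥ 7. The least s ≥ 7 coprime to 9 is 7, so m = 175·7 = 1225.

1225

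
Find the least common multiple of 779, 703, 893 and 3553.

779 = 19 · 41; 703 = 19 · 37; 893 = 19 · 47; 3553 = 11 · 17 · 19
lcm takes max exponent of each prime: 11 · 17 · 19 · 37 · 41 · 47 = 253325347

253325347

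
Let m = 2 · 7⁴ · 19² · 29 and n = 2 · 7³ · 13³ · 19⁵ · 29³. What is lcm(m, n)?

637109690953578934

max exponent per prime: 2 · 7⁴ · 13³ · 19⁵ · 29³ = 637109690953578934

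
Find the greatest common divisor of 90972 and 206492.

Euclid: 206492 = 2·90972 + 24548; 90972 = 3·24548 + 17328; 24548 = 1·17328 + 7220; 17328 = 2·7220 + 2888; 7220 = 2·2888 + 1444; 2888 = 2·1444 + 0. Last nonzero remainder: 1444.

1444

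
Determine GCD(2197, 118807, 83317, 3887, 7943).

gcd(2197, 118807): 118807 = 54·2197 + 169; 2197 = 13·169 + 0 → 169
gcd(169, 83317): 83317 = 493·169 + 0 → 169
gcd(169, 3887): 3887 = 23·169 + 0 → 169
gcd(169, 7943): 7943 = 47·169 + 0 → 169

169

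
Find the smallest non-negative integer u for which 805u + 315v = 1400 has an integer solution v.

gcd(805, 315) = 35 (Euclid: 805 = 2·315 + 175; 315 = 1·175 + 140; 175 = 1·140 + 35; 140 = 4·35 + 0), and 35 | 1400.
Extended Euclid: 805·(2) + 315·(-5) = 35. Scale by 40: u₀ = 80.
General solution u = u₀ + 9t; reducing mod 9 gives u = 8 (and v = -16).

8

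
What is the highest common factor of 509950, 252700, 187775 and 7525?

175

509950 = 2 · 5² · 7 · 31 · 47; 252700 = 2² · 5² · 7 · 19²; 187775 = 5² · 7 · 29 · 37; 7525 = 5² · 7 · 43
gcd takes min exponent of each prime: 5² · 7 = 175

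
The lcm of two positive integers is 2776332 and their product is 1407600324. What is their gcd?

From gcd × lcm = pq: gcd = 1407600324 / 2776332 = 507.

507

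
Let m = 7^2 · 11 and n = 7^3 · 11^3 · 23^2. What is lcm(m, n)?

max exponent per prime: 7^3 · 11^3 · 23^2 = 241505957

241505957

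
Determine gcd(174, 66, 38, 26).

2

174 = 2 · 3 · 29; 66 = 2 · 3 · 11; 38 = 2 · 19; 26 = 2 · 13
gcd takes min exponent of each prime: 2 = 2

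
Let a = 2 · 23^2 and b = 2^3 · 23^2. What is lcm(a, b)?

4232

max exponent per prime: 2^3 · 23^2 = 4232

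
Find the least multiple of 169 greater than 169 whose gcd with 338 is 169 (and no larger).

gcd(x, 338) = 169 forces 169 | x; write x = 169s. Then gcd(169s, 169·2) = 169·gcd(s, 2), so need gcd(s, 2) = 1.
169s > 169 gives s ≥ 2. The least s ≥ 2 coprime to 2 is 3, so x = 169·3 = 507.

507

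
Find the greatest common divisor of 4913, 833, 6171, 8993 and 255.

17

4913 = 17³; 833 = 7² · 17; 6171 = 3 · 11² · 17; 8993 = 17 · 23²; 255 = 3 · 5 · 17
gcd takes min exponent of each prime: 17 = 17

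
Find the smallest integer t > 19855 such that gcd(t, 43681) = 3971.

Multiples of 3971 above 19855: 3971·6, 3971·7, … . Need the cofactor coprime to 43681/3971 = 11.
Checking s = 6, 7, … the first with gcd(s, 11) = 1 is s = 6, giving 23826.

23826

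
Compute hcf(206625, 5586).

57

Euclid: 206625 = 36·5586 + 5529; 5586 = 1·5529 + 57; 5529 = 97·57 + 0. Last nonzero remainder: 57.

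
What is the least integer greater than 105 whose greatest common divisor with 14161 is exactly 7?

gcd(m, 14161) = 7 forces 7 | m; write m = 7s. Then gcd(7s, 7·2023) = 7·gcd(s, 2023), so need gcd(s, 2023) = 1.
7s > 105 gives s ≥ 16. The least s ≥ 16 coprime to 2023 is 16, so m = 7·16 = 112.

112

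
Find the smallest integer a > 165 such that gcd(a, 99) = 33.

gcd(a, 99) = 33 forces 33 | a; write a = 33s. Then gcd(33s, 33·3) = 33·gcd(s, 3), so need gcd(s, 3) = 1.
33s > 165 gives s ≥ 6. The least s ≥ 6 coprime to 3 is 7, so a = 33·7 = 231.

231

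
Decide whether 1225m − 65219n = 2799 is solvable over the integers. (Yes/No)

No

gcd(1225, 65219): 65219 = 53·1225 + 294; 1225 = 4·294 + 49; 294 = 6·49 + 0 → 49
49 does not divide 2799, so a solution does not exist.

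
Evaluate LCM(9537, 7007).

6075069

gcd first: 9537 = 1·7007 + 2530; 7007 = 2·2530 + 1947; 2530 = 1·1947 + 583; 1947 = 3·583 + 198; 583 = 2·198 + 187; 198 = 1·187 + 11; 187 = 17·11 + 0 → gcd = 11
lcm = 9537·7007/gcd = 66825759/11 = 6075069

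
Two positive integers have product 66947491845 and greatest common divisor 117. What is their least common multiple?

For any two positive integers, gcd × lcm equals their product. Hence lcm = 66947491845 / 117 = 572200785.

572200785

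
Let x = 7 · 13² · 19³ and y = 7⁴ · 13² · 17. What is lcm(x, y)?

max exponent per prime: 7⁴ · 13² · 17 · 19³ = 47313882707

47313882707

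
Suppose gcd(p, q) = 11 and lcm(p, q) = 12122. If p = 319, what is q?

418

p·q = gcd·lcm = 11·12122 = 133342, so q = 133342/319 = 418.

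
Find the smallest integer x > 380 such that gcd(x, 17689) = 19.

gcd(x, 17689) = 19 forces 19 | x; write x = 19s. Then gcd(19s, 19·931) = 19·gcd(s, 931), so need gcd(s, 931) = 1.
19s > 380 gives s ≥ 21. The least s ≥ 21 coprime to 931 is 22, so x = 19·22 = 418.

418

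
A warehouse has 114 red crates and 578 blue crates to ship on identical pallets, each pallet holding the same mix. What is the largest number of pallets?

2

114 = 2 · 3 · 19
578 = 2 · 17²
Common: 2 = 2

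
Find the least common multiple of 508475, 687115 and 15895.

1835837292575

508475 = 5² · 11 · 43²; 687115 = 5 · 11 · 13 · 31²; 15895 = 5 · 11 · 17²
lcm takes max exponent of each prime: 5² · 11 · 13 · 17² · 31² · 43² = 1835837292575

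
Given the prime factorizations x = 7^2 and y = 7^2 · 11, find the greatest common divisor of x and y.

49

min exponent per shared prime: 7^2 = 49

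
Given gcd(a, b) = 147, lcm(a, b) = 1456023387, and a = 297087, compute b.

a·b = gcd·lcm = 147·1456023387 = 214035437889, so b = 214035437889/297087 = 720447.

720447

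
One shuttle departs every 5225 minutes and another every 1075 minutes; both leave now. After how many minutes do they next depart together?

gcd first: 5225 = 4·1075 + 925; 1075 = 1·925 + 150; 925 = 6·150 + 25; 150 = 6·25 + 0 → gcd = 25
lcm = 5225·1075/gcd = 5616875/25 = 224675

224675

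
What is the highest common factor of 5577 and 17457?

33

Euclid: 17457 = 3·5577 + 726; 5577 = 7·726 + 495; 726 = 1·495 + 231; 495 = 2·231 + 33; 231 = 7·33 + 0. Last nonzero remainder: 33.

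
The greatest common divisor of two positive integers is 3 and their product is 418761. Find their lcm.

Since gcd(u,v)·lcm(u,v) = uv, lcm = 418761/3 = 139587.

139587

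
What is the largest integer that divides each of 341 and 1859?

341 = 11 · 31
1859 = 11 · 13²
Common: 11 = 11

11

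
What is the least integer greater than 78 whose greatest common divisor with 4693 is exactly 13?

4693 = 13·361. Any t with gcd(t, 4693) = 13 is a multiple of 13, say 13s, with s coprime to 361.
Need s > 78/13, so s ≥ 7. First s ≥ 7 with gcd(s, 361) = 1 is s = 7. Thus t = 13·7 = 91.

91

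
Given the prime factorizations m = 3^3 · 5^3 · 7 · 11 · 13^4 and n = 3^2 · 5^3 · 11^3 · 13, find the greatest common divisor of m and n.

min exponent per shared prime: 3^2 · 5^3 · 11 · 13 = 160875

160875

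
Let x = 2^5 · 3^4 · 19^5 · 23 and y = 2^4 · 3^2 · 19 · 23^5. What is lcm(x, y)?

max exponent per prime: 2^5 · 3^4 · 19^5 · 23^5 = 41308762231760544

41308762231760544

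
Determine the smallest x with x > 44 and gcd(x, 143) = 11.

gcd(x, 143) = 11 forces 11 | x; write x = 11s. Then gcd(11s, 11·13) = 11·gcd(s, 13), so need gcd(s, 13) = 1.
11s > 44 gives s ≥ 5. The least s ≥ 5 coprime to 13 is 5, so x = 11·5 = 55.

55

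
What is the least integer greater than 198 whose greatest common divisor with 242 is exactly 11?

209

Multiples of 11 above 198: 11·19, 11·20, … . Need the cofactor coprime to 242/11 = 22.
Checking s = 19, 20, … the first with gcd(s, 22) = 1 is s = 19, giving 209.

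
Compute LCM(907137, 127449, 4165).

77106645

lcm(907137, 127449) = 907137·127449/gcd = 115613703513/7497 = 15421329
lcm(15421329, 4165) = 15421329·4165/gcd = 64229835285/833 = 77106645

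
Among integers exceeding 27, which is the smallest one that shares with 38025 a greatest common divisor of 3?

gcd(k, 38025) = 3 forces 3 | k; write k = 3s. Then gcd(3s, 3·12675) = 3·gcd(s, 12675), so need gcd(s, 12675) = 1.
3s > 27 gives s ≥ 10. The least s ≥ 10 coprime to 12675 is 11, so k = 3·11 = 33.

33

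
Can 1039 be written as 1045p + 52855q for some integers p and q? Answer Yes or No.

gcd(1045, 52855): 52855 = 50·1045 + 605; 1045 = 1·605 + 440; 605 = 1·440 + 165; 440 = 2·165 + 110; 165 = 1·110 + 55; 110 = 2·55 + 0 → 55
55 does not divide 1039, so a solution does not exist.

No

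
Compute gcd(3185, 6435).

Euclid: 6435 = 2·3185 + 65; 3185 = 49·65 + 0. Last nonzero remainder: 65.

65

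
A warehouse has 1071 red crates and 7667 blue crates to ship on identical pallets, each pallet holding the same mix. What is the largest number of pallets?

1071 = 3² · 7 · 17
7667 = 11 · 17 · 41
Common: 17 = 17

17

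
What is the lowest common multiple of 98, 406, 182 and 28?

98 = 2 · 7²; 406 = 2 · 7 · 29; 182 = 2 · 7 · 13; 28 = 2² · 7
lcm takes max exponent of each prime: 2² · 7² · 13 · 29 = 73892

73892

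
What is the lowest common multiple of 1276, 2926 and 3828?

lcm(1276, 2926) = 1276·2926/gcd = 3733576/22 = 169708
lcm(169708, 3828) = 169708·3828/gcd = 649642224/1276 = 509124

509124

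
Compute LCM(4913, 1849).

gcd first: 4913 = 2·1849 + 1215; 1849 = 1·1215 + 634; 1215 = 1·634 + 581; 634 = 1·581 + 53; 581 = 10·53 + 51; 53 = 1·51 + 2; 51 = 25·2 + 1; 2 = 2·1 + 0 → gcd = 1
lcm = 4913·1849/gcd = 9084137/1 = 9084137

9084137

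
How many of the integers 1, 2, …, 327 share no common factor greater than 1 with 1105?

Prime factors of 1105: 5, 13, 17. Count integers ≤ 327 divisible by none of them.
By inclusion–exclusion: 327 − ⌊327/5⌋ − ⌊327/13⌋ − ⌊327/17⌋ + ⌊327/65⌋ + ⌊327/85⌋ + ⌊327/221⌋ − ⌊327/1105⌋ = 227.

227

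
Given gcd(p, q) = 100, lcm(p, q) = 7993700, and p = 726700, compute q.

1100

p·q = gcd·lcm = 100·7993700 = 799370000, so q = 799370000/726700 = 1100.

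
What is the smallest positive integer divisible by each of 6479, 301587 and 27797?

lcm(6479, 301587) = 6479·301587/gcd = 1953982173/209 = 9349197
lcm(9349197, 27797) = 9349197·27797/gcd = 259879629009/209 = 1243443201

1243443201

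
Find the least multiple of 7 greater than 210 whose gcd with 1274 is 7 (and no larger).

217

gcd(t, 1274) = 7 forces 7 | t; write t = 7s. Then gcd(7s, 7·182) = 7·gcd(s, 182), so need gcd(s, 182) = 1.
7s > 210 gives s ≥ 31. The least s ≥ 31 coprime to 182 is 31, so t = 7·31 = 217.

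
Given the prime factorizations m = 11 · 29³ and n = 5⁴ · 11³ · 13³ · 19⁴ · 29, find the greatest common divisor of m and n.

min exponent per shared prime: 11 · 29 = 319

319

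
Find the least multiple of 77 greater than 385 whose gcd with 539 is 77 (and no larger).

462

Multiples of 77 above 385: 77·6, 77·7, … . Need the cofactor coprime to 539/77 = 7.
Checking s = 6, 7, … the first with gcd(s, 7) = 1 is s = 6, giving 462.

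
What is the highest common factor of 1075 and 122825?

25

Euclid: 122825 = 114·1075 + 275; 1075 = 3·275 + 250; 275 = 1·250 + 25; 250 = 10·25 + 0. Last nonzero remainder: 25.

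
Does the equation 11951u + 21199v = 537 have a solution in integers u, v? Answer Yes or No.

No

By Bézout, 11951u + 21199v = 537 has integer solutions iff gcd(11951, 21199) | 537.
Euclid: 21199 = 1·11951 + 9248; 11951 = 1·9248 + 2703; 9248 = 3·2703 + 1139; 2703 = 2·1139 + 425; 1139 = 2·425 + 289; 425 = 1·289 + 136; 289 = 2·136 + 17; 136 = 8·17 + 0. gcd = 17; 537 mod 17 = 10. No.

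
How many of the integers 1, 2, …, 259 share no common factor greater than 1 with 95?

197

Prime factors of 95: 5, 19. Count integers ≤ 259 divisible by none of them.
By inclusion–exclusion: 259 − ⌊259/5⌋ − ⌊259/19⌋ + ⌊259/95⌋ = 197.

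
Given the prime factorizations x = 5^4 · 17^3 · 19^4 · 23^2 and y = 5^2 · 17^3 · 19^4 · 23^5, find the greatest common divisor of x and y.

8467532040425

min exponent per shared prime: 5^2 · 17^3 · 19^4 · 23^2 = 8467532040425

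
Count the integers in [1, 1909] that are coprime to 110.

694

Prime factors of 110: 2, 5, 11. Count integers ≤ 1909 divisible by none of them.
By inclusion–exclusion: 1909 − ⌊1909/2⌋ − ⌊1909/5⌋ − ⌊1909/11⌋ + ⌊1909/10⌋ + ⌊1909/22⌋ + ⌊1909/55⌋ − ⌊1909/110⌋ = 694.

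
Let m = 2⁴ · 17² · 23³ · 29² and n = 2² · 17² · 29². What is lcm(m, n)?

47314834928

max exponent per prime: 2⁴ · 17² · 23³ · 29² = 47314834928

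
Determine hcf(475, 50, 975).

25

gcd(475, 50): 475 = 9·50 + 25; 50 = 2·25 + 0 → 25
gcd(25, 975): 975 = 39·25 + 0 → 25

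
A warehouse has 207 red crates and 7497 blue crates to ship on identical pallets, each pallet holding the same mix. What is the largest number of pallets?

9

207 = 3² · 23
7497 = 3² · 7² · 17
Common: 3² = 9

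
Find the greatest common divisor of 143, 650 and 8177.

13

gcd(143, 650): 650 = 4·143 + 78; 143 = 1·78 + 65; 78 = 1·65 + 13; 65 = 5·13 + 0 → 13
gcd(13, 8177): 8177 = 629·13 + 0 → 13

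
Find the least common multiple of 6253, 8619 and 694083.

6253 = 13² · 37; 8619 = 3 · 13² · 17; 694083 = 3 · 13² · 37²
lcm takes max exponent of each prime: 3 · 13² · 17 · 37² = 11799411

11799411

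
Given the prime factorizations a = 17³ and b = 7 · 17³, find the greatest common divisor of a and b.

4913

min exponent per shared prime: 17³ = 4913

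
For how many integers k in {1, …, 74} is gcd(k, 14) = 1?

32

Prime factors of 14: 2, 7. Count integers ≤ 74 divisible by none of them.
By inclusion–exclusion: 74 − ⌊74/2⌋ − ⌊74/7⌋ + ⌊74/14⌋ = 32.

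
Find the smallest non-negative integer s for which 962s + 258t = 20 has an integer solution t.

55

gcd(962, 258) = 2 (Euclid: 962 = 3·258 + 188; 258 = 1·188 + 70; 188 = 2·70 + 48; 70 = 1·48 + 22; 48 = 2·22 + 4; 22 = 5·4 + 2; 4 = 2·2 + 0), and 2 | 20.
Extended Euclid: 962·(-59) + 258·(220) = 2. Scale by 10: s₀ = -590.
General solution s = s₀ + 129k; reducing mod 129 gives s = 55 (and t = -205).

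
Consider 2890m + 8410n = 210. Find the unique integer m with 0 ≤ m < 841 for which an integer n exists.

617

Reduce mod 8410: 2890m ≡ 210 (mod 8410). With g = gcd(2890, 8410) = 10 dividing 210, divide through: 289m ≡ 21 (mod 841).
Since gcd(289, 841) = 1, m ≡ 21·(289)⁻¹ ≡ 617 (mod 841). Smallest non-negative: 617.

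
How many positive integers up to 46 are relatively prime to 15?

25

15 = 3·5. Inclusion–exclusion on these primes:
46 − ⌊46/3⌋ − ⌊46/5⌋ + ⌊46/15⌋ = 25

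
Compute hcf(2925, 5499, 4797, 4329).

gcd(2925, 5499): 5499 = 1·2925 + 2574; 2925 = 1·2574 + 351; 2574 = 7·351 + 117; 351 = 3·117 + 0 → 117
gcd(117, 4797): 4797 = 41·117 + 0 → 117
gcd(117, 4329): 4329 = 37·117 + 0 → 117

117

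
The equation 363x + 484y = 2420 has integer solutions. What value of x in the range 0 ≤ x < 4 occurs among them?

0

gcd(363, 484) = 121 (Euclid: 484 = 1·363 + 121; 363 = 3·121 + 0), and 121 | 2420.
Extended Euclid: 363·(-1) + 484·(1) = 121. Scale by 20: x₀ = -20.
General solution x = x₀ + 4t; reducing mod 4 gives x = 0 (and y = 5).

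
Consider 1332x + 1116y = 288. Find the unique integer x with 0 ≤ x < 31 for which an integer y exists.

gcd(1332, 1116) = 36 (Euclid: 1332 = 1·1116 + 216; 1116 = 5·216 + 36; 216 = 6·36 + 0), and 36 | 288.
Extended Euclid: 1332·(-5) + 1116·(6) = 36. Scale by 8: x₀ = -40.
General solution x = x₀ + 31t; reducing mod 31 gives x = 22 (and y = -26).

22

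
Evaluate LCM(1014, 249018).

42084042

gcd first: 249018 = 245·1014 + 588; 1014 = 1·588 + 426; 588 = 1·426 + 162; 426 = 2·162 + 102; 162 = 1·102 + 60; 102 = 1·60 + 42; 60 = 1·42 + 18; 42 = 2·18 + 6; 18 = 3·6 + 0 → gcd = 6
lcm = 1014·249018/gcd = 252504252/6 = 42084042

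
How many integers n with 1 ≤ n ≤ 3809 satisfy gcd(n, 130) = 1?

Prime factors of 130: 2, 5, 13. Count integers ≤ 3809 divisible by none of them.
By inclusion–exclusion: 3809 − ⌊3809/2⌋ − ⌊3809/5⌋ − ⌊3809/13⌋ + ⌊3809/10⌋ + ⌊3809/26⌋ + ⌊3809/65⌋ − ⌊3809/130⌋ = 1406.

1406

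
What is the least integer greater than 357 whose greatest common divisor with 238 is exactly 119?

595

238 = 119·2. Any a with gcd(a, 238) = 119 is a multiple of 119, say 119s, with s coprime to 2.
Need s > 357/119, so s ≥ 4. First s ≥ 4 with gcd(s, 2) = 1 is s = 5. Thus a = 119·5 = 595.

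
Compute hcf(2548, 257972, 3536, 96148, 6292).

gcd(2548, 257972): 257972 = 101·2548 + 624; 2548 = 4·624 + 52; 624 = 12·52 + 0 → 52
gcd(52, 3536): 3536 = 68·52 + 0 → 52
gcd(52, 96148): 96148 = 1849·52 + 0 → 52
gcd(52, 6292): 6292 = 121·52 + 0 → 52

52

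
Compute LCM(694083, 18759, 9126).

12493494

694083 = 3 · 13² · 37²; 18759 = 3 · 13² · 37; 9126 = 2 · 3³ · 13²
lcm takes max exponent of each prime: 2 · 3³ · 13² · 37² = 12493494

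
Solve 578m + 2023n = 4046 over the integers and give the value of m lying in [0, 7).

0

gcd(578, 2023) = 289 (Euclid: 2023 = 3·578 + 289; 578 = 2·289 + 0), and 289 | 4046.
Extended Euclid: 578·(-3) + 2023·(1) = 289. Scale by 14: m₀ = -42.
General solution m = m₀ + 7t; reducing mod 7 gives m = 0 (and n = 2).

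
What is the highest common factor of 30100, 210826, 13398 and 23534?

14

30100 = 2² · 5² · 7 · 43; 210826 = 2 · 7 · 11 · 37²; 13398 = 2 · 3 · 7 · 11 · 29; 23534 = 2 · 7 · 41²
gcd takes min exponent of each prime: 2 · 7 = 14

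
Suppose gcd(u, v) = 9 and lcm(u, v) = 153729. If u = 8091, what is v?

171

u·v = gcd·lcm = 9·153729 = 1383561, so v = 1383561/8091 = 171.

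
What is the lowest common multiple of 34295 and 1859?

gcd first: 34295 = 18·1859 + 833; 1859 = 2·833 + 193; 833 = 4·193 + 61; 193 = 3·61 + 10; 61 = 6·10 + 1; 10 = 10·1 + 0 → gcd = 1
lcm = 34295·1859/gcd = 63754405/1 = 63754405

63754405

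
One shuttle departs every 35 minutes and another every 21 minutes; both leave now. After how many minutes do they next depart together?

105

35 = 5 · 7; 21 = 3 · 7
max exponents: 3 · 5 · 7 = 105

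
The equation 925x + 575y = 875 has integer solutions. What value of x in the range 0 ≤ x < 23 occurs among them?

14

Reduce mod 575: 925x ≡ 875 (mod 575). With g = gcd(925, 575) = 25 dividing 875, divide through: 37x ≡ 35 (mod 23).
Since gcd(37, 23) = 1, x ≡ 35·(37)⁻¹ ≡ 14 (mod 23). Smallest non-negative: 14.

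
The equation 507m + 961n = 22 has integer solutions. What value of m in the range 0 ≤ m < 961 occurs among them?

gcd(507, 961) = 1 (Euclid: 961 = 1·507 + 454; 507 = 1·454 + 53; 454 = 8·53 + 30; 53 = 1·30 + 23; 30 = 1·23 + 7; 23 = 3·7 + 2; 7 = 3·2 + 1; 2 = 2·1 + 0), and 1 | 22.
Extended Euclid: 507·(-417) + 961·(220) = 1. Scale by 22: m₀ = -9174.
General solution m = m₀ + 961t; reducing mod 961 gives m = 436 (and n = -230).

436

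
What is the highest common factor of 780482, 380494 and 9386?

780482 = 2 · 19² · 23 · 47; 380494 = 2 · 17 · 19² · 31; 9386 = 2 · 13 · 19²
gcd takes min exponent of each prime: 2 · 19² = 722

722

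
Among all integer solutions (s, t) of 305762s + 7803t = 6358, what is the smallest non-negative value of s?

Euclid: 305762 = 39·7803 + 1445; 7803 = 5·1445 + 578; 1445 = 2·578 + 289; 578 = 2·289 + 0 → gcd = 289; 6358 = 289·22.
Back-substitution yields 305762·(11) + 7803·(-431) = 289, so one solution is s = 11·22 = 242, t = -431·22 = -9482.
Solutions in s differ by 7803/289 = 27; the one in [0, 27) is 242 mod 27 = 26.

26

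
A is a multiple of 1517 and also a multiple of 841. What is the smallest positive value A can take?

1275797

1517 = 37 · 41; 841 = 29²
max exponents: 29² · 37 · 41 = 1275797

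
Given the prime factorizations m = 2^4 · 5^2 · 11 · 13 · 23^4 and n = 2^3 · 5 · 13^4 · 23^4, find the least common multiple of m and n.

35167170724400

max exponent per prime: 2^4 · 5^2 · 11 · 13^4 · 23^4 = 35167170724400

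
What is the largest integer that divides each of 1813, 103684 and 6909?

49

gcd(1813, 103684): 103684 = 57·1813 + 343; 1813 = 5·343 + 98; 343 = 3·98 + 49; 98 = 2·49 + 0 → 49
gcd(49, 6909): 6909 = 141·49 + 0 → 49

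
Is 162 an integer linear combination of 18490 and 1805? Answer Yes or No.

No

gcd(18490, 1805): 18490 = 10·1805 + 440; 1805 = 4·440 + 45; 440 = 9·45 + 35; 45 = 1·35 + 10; 35 = 3·10 + 5; 10 = 2·5 + 0 → 5
5 does not divide 162, so a solution does not exist.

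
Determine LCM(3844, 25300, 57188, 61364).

7994966752300

3844 = 2² · 31²; 25300 = 2² · 5² · 11 · 23; 57188 = 2² · 17 · 29²; 61364 = 2² · 23² · 29
lcm takes max exponent of each prime: 2² · 5² · 11 · 17 · 23² · 29² · 31² = 7994966752300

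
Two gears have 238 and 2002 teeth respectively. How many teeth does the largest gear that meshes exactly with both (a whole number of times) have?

14

Euclid: 2002 = 8·238 + 98; 238 = 2·98 + 42; 98 = 2·42 + 14; 42 = 3·14 + 0. Last nonzero remainder: 14.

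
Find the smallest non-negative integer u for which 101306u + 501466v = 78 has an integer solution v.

Euclid: 501466 = 4·101306 + 96242; 101306 = 1·96242 + 5064; 96242 = 19·5064 + 26; 5064 = 194·26 + 20; 26 = 1·20 + 6; 20 = 3·6 + 2; 6 = 3·2 + 0 → gcd = 2; 78 = 2·39.
Back-substitution yields 101306·(77141) + 501466·(-15584) = 2, so one solution is u = 77141·39 = 3008499, v = -15584·39 = -607776.
Solutions in u differ by 501466/2 = 250733; the one in [0, 250733) is 3008499 mod 250733 = 250436.

250436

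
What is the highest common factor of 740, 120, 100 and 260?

20

gcd(740, 120): 740 = 6·120 + 20; 120 = 6·20 + 0 → 20
gcd(20, 100): 100 = 5·20 + 0 → 20
gcd(20, 260): 260 = 13·20 + 0 → 20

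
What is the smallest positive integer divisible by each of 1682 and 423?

1682 = 2 · 29²; 423 = 3² · 47
max exponents: 2 · 3² · 29² · 47 = 711486

711486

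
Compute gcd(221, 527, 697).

17

gcd(221, 527): 527 = 2·221 + 85; 221 = 2·85 + 51; 85 = 1·51 + 34; 51 = 1·34 + 17; 34 = 2·17 + 0 → 17
gcd(17, 697): 697 = 41·17 + 0 → 17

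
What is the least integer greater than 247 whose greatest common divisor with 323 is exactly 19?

323 = 19·17. Any a with gcd(a, 323) = 19 is a multiple of 19, say 19s, with s coprime to 17.
Need s > 247/19, so s ≥ 14. First s ≥ 14 with gcd(s, 17) = 1 is s = 14. Thus a = 19·14 = 266.

266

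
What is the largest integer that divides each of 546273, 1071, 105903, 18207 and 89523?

63

546273 = 3² · 7 · 13 · 23 · 29; 1071 = 3² · 7 · 17; 105903 = 3² · 7 · 41²; 18207 = 3² · 7 · 17²; 89523 = 3² · 7³ · 29
gcd takes min exponent of each prime: 3² · 7 = 63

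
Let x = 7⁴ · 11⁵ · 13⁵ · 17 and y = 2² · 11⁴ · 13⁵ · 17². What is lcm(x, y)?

max exponent per prime: 2² · 7⁴ · 11⁵ · 13⁵ · 17² = 165970224509397308

165970224509397308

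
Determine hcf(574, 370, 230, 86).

gcd(574, 370): 574 = 1·370 + 204; 370 = 1·204 + 166; 204 = 1·166 + 38; 166 = 4·38 + 14; 38 = 2·14 + 10; 14 = 1·10 + 4; 10 = 2·4 + 2; 4 = 2·2 + 0 → 2
gcd(2, 230): 230 = 115·2 + 0 → 2
gcd(2, 86): 86 = 43·2 + 0 → 2

2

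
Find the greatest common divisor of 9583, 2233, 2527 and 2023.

7

gcd(9583, 2233): 9583 = 4·2233 + 651; 2233 = 3·651 + 280; 651 = 2·280 + 91; 280 = 3·91 + 7; 91 = 13·7 + 0 → 7
gcd(7, 2527): 2527 = 361·7 + 0 → 7
gcd(7, 2023): 2023 = 289·7 + 0 → 7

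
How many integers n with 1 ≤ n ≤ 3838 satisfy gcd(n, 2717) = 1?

3051

Prime factors of 2717: 11, 13, 19. Count integers ≤ 3838 divisible by none of them.
By inclusion–exclusion: 3838 − ⌊3838/11⌋ − ⌊3838/13⌋ − ⌊3838/19⌋ + ⌊3838/143⌋ + ⌊3838/209⌋ + ⌊3838/247⌋ − ⌊3838/2717⌋ = 3051.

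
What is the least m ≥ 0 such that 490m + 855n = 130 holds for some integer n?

91

Euclid: 855 = 1·490 + 365; 490 = 1·365 + 125; 365 = 2·125 + 115; 125 = 1·115 + 10; 115 = 11·10 + 5; 10 = 2·5 + 0 → gcd = 5; 130 = 5·26.
Back-substitution yields 490·(-82) + 855·(47) = 5, so one solution is m = -82·26 = -2132, n = 47·26 = 1222.
Solutions in m differ by 855/5 = 171; the one in [0, 171) is -2132 mod 171 = 91.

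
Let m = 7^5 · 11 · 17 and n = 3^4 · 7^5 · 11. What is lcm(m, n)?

max exponent per prime: 3^4 · 7^5 · 11 · 17 = 254575629

254575629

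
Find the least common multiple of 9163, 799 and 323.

lcm(9163, 799) = 9163·799/gcd = 7321237/17 = 430661
lcm(430661, 323) = 430661·323/gcd = 139103503/17 = 8182559

8182559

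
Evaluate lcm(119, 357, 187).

3927

119 = 7 · 17; 357 = 3 · 7 · 17; 187 = 11 · 17
lcm takes max exponent of each prime: 3 · 7 · 11 · 17 = 3927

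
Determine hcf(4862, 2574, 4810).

26

gcd(4862, 2574): 4862 = 1·2574 + 2288; 2574 = 1·2288 + 286; 2288 = 8·286 + 0 → 286
gcd(286, 4810): 4810 = 16·286 + 234; 286 = 1·234 + 52; 234 = 4·52 + 26; 52 = 2·26 + 0 → 26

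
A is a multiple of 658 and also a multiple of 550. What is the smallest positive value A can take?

180950

gcd first: 658 = 1·550 + 108; 550 = 5·108 + 10; 108 = 10·10 + 8; 10 = 1·8 + 2; 8 = 4·2 + 0 → gcd = 2
lcm = 658·550/gcd = 361900/2 = 180950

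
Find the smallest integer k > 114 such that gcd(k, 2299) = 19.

133

Multiples of 19 above 114: 19·7, 19·8, … . Need the cofactor coprime to 2299/19 = 121.
Checking s = 7, 8, … the first with gcd(s, 121) = 1 is s = 7, giving 133.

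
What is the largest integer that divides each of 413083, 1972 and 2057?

413083 = 11 · 17 · 47²; 1972 = 2² · 17 · 29; 2057 = 11² · 17
gcd takes min exponent of each prime: 17 = 17

17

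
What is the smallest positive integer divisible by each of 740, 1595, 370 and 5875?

277370500

740 = 2² · 5 · 37; 1595 = 5 · 11 · 29; 370 = 2 · 5 · 37; 5875 = 5³ · 47
lcm takes max exponent of each prime: 2² · 5³ · 11 · 29 · 37 · 47 = 277370500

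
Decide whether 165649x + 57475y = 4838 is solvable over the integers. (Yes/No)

gcd(165649, 57475): 165649 = 2·57475 + 50699; 57475 = 1·50699 + 6776; 50699 = 7·6776 + 3267; 6776 = 2·3267 + 242; 3267 = 13·242 + 121; 242 = 2·121 + 0 → 121
121 does not divide 4838, so a solution does not exist.

No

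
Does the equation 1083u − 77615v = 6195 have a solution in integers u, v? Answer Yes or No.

No

gcd(1083, 77615): 77615 = 71·1083 + 722; 1083 = 1·722 + 361; 722 = 2·361 + 0 → 361
361 does not divide 6195, so a solution does not exist.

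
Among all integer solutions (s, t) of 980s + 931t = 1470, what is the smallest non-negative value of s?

11

Reduce mod 931: 980s ≡ 1470 (mod 931). With g = gcd(980, 931) = 49 dividing 1470, divide through: 20s ≡ 30 (mod 19).
Since gcd(20, 19) = 1, s ≡ 30·(20)⁻¹ ≡ 11 (mod 19). Smallest non-negative: 11.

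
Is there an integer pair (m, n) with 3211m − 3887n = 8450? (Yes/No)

Yes

By Bézout, 3211m − 3887n = 8450 has integer solutions iff gcd(3211, 3887) | 8450.
Euclid: 3887 = 1·3211 + 676; 3211 = 4·676 + 507; 676 = 1·507 + 169; 507 = 3·169 + 0. gcd = 169; 8450 mod 169 = 0. Yes.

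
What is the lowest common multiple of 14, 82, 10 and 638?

lcm(14, 82) = 14·82/gcd = 1148/2 = 574
lcm(574, 10) = 574·10/gcd = 5740/2 = 2870
lcm(2870, 638) = 2870·638/gcd = 1831060/2 = 915530

915530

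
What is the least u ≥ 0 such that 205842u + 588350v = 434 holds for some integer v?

Euclid: 588350 = 2·205842 + 176666; 205842 = 1·176666 + 29176; 176666 = 6·29176 + 1610; 29176 = 18·1610 + 196; 1610 = 8·196 + 42; 196 = 4·42 + 28; 42 = 1·28 + 14; 28 = 2·14 + 0 → gcd = 14; 434 = 14·31.
Back-substitution yields 205842·(-14983) + 588350·(5242) = 14, so one solution is u = -14983·31 = -464473, v = 5242·31 = 162502.
Solutions in u differ by 588350/14 = 42025; the one in [0, 42025) is -464473 mod 42025 = 39827.

39827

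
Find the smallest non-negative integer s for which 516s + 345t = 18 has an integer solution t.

103

Reduce mod 345: 516s ≡ 18 (mod 345). With g = gcd(516, 345) = 3 dividing 18, divide through: 172s ≡ 6 (mod 115).
Since gcd(172, 115) = 1, s ≡ 6·(172)⁻¹ ≡ 103 (mod 115). Smallest non-negative: 103.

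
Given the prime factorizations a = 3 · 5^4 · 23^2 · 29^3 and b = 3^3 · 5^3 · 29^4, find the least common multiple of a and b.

6313809076875

max exponent per prime: 3^3 · 5^4 · 23^2 · 29^4 = 6313809076875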